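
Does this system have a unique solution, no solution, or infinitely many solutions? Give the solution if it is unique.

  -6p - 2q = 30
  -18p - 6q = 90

infinitely many solutions

Row-reduce:
R1 ← R1 / (-6).
R2 ← R2 + 18·R1.
Rank is 1 with 2 unknowns, leaving q free.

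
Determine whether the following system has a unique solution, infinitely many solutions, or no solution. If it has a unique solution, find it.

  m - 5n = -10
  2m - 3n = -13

Row-reduce the augmented matrix:
R2 ← R2 − 2·R1.
R2 ← R2 / (7).
R1 ← R1 + 5·R2.
Reading off the reduced rows gives m = -5, n = 1.

m = -5, n = 1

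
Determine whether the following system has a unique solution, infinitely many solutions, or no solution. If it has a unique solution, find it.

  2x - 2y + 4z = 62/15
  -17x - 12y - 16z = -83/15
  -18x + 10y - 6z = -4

x = -1/3, y = -2/5, z = 1

Row-reduce the augmented matrix:
R1 ← R1 / (2).
R2 ← R2 + 17·R1.
R3 ← R3 + 18·R1.
R2 ← R2 / (-29).
R1 ← R1 + 1·R2.
R3 ← R3 + 8·R2.
R3 ← R3 / (726/29).
R1 ← R1 − 40/29·R3.
R2 ← R2 + 18/29·R3.
Reading off the reduced rows gives x = -1/3, y = -2/5, z = 1.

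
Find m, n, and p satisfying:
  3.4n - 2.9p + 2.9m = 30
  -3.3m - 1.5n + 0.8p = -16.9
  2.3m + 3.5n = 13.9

m = 3, n = 2, p = -5

Row-reduce the augmented matrix:
R1 ← R1 / (29/10).
R2 ← R2 + 33/10·R1.
R3 ← R3 − 23/10·R1.
R2 ← R2 / (687/290).
R1 ← R1 − 34/29·R2.
R3 ← R3 − 233/290·R2.
R3 ← R3 / (10813/3435).
R1 ← R1 − 163/687·R3.
R2 ← R2 + 725/687·R3.
Reading off the reduced rows gives m = 3, n = 2, p = -5.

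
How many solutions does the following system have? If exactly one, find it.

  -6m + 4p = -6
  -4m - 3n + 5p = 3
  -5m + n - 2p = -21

m = 3, n = 0, p = 3

Row-reduce the augmented matrix:
R1 ← R1 / (-6).
R2 ← R2 + 4·R1.
R3 ← R3 + 5·R1.
R2 ← R2 / (-3).
R3 ← R3 − 1·R2.
R3 ← R3 / (-41/9).
R1 ← R1 + 2/3·R3.
R2 ← R2 + 7/9·R3.
Reading off the reduced rows gives m = 3, n = 0, p = 3.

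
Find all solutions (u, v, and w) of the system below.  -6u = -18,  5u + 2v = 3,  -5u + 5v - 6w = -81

u = 3, v = -6, w = 6

Row-reduce the augmented matrix:
R1 ← R1 / (-6).
R2 ← R2 − 5·R1.
R3 ← R3 + 5·R1.
R2 ← R2 / (2).
R3 ← R3 − 5·R2.
R3 ← R3 / (-6).
Reading off the reduced rows gives u = 3, v = -6, w = 6.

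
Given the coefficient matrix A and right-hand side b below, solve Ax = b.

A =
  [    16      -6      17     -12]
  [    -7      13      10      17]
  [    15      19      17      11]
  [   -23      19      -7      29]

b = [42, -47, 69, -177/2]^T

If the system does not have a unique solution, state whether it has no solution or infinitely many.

no solution

Row-reduce:
R1 ← R1 / (16).
R2 ← R2 + 7·R1.
R3 ← R3 − 15·R1.
R4 ← R4 + 23·R1.
R2 ← R2 / (83/8).
R1 ← R1 + 3/8·R2.
R3 ← R3 − 197/8·R2.
R4 ← R4 − 83/8·R2.
R3 ← R3 / (-3347/83).
R1 ← R1 − 281/166·R3.
R2 ← R2 − 279/166·R3.
Row 4 reduces to 0 = 1/2, a contradiction. The system is inconsistent.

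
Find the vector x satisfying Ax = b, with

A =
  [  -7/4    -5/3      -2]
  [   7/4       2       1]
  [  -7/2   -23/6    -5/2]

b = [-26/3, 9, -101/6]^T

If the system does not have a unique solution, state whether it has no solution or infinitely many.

Row-reduce:
R1 ← R1 / (-7/4).
R2 ← R2 − 7/4·R1.
R3 ← R3 + 7/2·R1.
R2 ← R2 / (1/3).
R1 ← R1 − 20/21·R2.
R3 ← R3 + 1/2·R2.
Row 3 reduces to 0 = 1, a contradiction. The system is inconsistent.

no solution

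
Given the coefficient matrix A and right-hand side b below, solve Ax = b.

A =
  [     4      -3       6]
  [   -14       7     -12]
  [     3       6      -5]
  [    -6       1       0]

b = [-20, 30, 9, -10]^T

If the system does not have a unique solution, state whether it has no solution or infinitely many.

x_1 = 1, x_2 = -4, x_3 = -6

Row-reduce the augmented matrix:
R1 ← R1 / (4).
R2 ← R2 + 14·R1.
R3 ← R3 − 3·R1.
R4 ← R4 + 6·R1.
R2 ← R2 / (-7/2).
R1 ← R1 + 3/4·R2.
R3 ← R3 − 33/4·R2.
R4 ← R4 + 7/2·R2.
R3 ← R3 / (82/7).
R1 ← R1 + 3/7·R3.
R2 ← R2 + 18/7·R3.
R4 reduces to 0 = 0, so the extra equation is consistent.
Reading off the reduced rows gives x_1 = 1, x_2 = -4, x_3 = -6.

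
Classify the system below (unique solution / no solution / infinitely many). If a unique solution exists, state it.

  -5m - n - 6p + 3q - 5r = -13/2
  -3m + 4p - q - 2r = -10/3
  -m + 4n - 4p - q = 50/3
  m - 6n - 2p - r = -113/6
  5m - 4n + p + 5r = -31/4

m = -2/3, n = 3, p = -3/4, q = -1, r = 5/3

Row-reduce the augmented matrix:
R1 ← R1 / (-5).
R2 ← R2 + 3·R1.
R3 ← R3 + 1·R1.
R4 ← R4 − 1·R1.
R5 ← R5 − 5·R1.
R2 ← R2 / (3/5).
R1 ← R1 − 1/5·R2.
R3 ← R3 − 21/5·R2.
R4 ← R4 + 31/5·R2.
R5 ← R5 + 5·R2.
R3 ← R3 / (-56).
R1 ← R1 + 4/3·R3.
R2 ← R2 − 38/3·R3.
R4 ← R4 − 226/3·R3.
R5 ← R5 − 175/3·R3.
R4 ← R4 / (-173/42).
R1 ← R1 + 2/21·R4.
R2 ← R2 + 25/42·R4.
R3 ← R3 + 9/28·R4.
R5 ← R5 + 19/12·R4.
R5 ← R5 / (343/173).
R1 ← R1 − 139/173·R5.
R2 ← R2 − 47/173·R5.
R3 ← R3 − 15/173·R5.
R4 ← R4 + 11/173·R5.
Reading off the reduced rows gives m = -2/3, n = 3, p = -3/4, q = -1, r = 5/3.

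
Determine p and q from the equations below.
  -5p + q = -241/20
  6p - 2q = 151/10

From equation 1: q = -241/20 + 5·p.
Substitute into equation 2 and solve: p = 9/4.
Then q = -4/5.

p = 9/4, q = -4/5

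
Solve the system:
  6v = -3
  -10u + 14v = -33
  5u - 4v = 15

Row-reduce the augmented matrix:
Swap R1 and R2.
R1 ← R1 / (-10).
R3 ← R3 − 5·R1.
R2 ← R2 / (6).
R1 ← R1 + 7/5·R2.
R3 ← R3 − 3·R2.
R3 reduces to 0 = 0, so the extra equation is consistent.
Reading off the reduced rows gives u = 13/5, v = -1/2.

u = 13/5, v = -1/2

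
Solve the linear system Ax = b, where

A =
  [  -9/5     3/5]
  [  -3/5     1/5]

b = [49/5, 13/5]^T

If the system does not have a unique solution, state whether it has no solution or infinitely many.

no solution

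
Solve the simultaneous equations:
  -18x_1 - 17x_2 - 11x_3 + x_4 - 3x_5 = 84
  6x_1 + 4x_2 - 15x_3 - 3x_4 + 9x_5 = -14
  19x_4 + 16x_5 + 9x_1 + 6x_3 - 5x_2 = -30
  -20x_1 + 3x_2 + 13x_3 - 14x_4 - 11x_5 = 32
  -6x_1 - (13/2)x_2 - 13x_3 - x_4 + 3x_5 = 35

infinitely many solutions

Row-reduce:
R1 ← R1 / (-18).
R2 ← R2 − 6·R1.
R3 ← R3 − 9·R1.
R4 ← R4 + 20·R1.
R5 ← R5 + 6·R1.
R2 ← R2 / (-5/3).
R1 ← R1 − 17/18·R2.
R3 ← R3 + 27/2·R2.
R4 ← R4 − 197/9·R2.
R5 ← R5 + 5/6·R2.
R3 ← R3 / (1517/10).
R1 ← R1 + 299/30·R3.
R2 ← R2 − 56/5·R3.
R4 ← R4 + 3299/15·R3.
R4 ← R4 / (43021/4551).
R1 ← R1 − 5159/4551·R4.
R2 ← R2 + 2176/1517·R4.
R3 ← R3 − 411/1517·R4.
Rank is 4 with 5 unknowns, leaving x_5 free.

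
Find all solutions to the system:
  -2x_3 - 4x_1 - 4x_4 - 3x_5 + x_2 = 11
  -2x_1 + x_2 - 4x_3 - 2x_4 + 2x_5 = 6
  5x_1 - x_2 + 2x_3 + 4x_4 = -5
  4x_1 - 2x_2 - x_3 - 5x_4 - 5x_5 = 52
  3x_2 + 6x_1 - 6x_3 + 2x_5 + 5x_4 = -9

x_1 = 3, x_2 = -4, x_3 = -2, x_4 = -5, x_5 = -1

Row-reduce the augmented matrix:
R1 ← R1 / (-4).
R2 ← R2 + 2·R1.
R3 ← R3 − 5·R1.
R4 ← R4 − 4·R1.
R5 ← R5 − 6·R1.
R2 ← R2 / (1/2).
R1 ← R1 + 1/4·R2.
R3 ← R3 − 1/4·R2.
R4 ← R4 + 1·R2.
R5 ← R5 − 9/2·R2.
R1 ← R1 + 1·R3.
R2 ← R2 + 6·R3.
R4 ← R4 + 9·R3.
R5 ← R5 − 18·R3.
R4 ← R4 / (-18).
R2 ← R2 + 6·R4.
R3 ← R3 + 1·R4.
R5 ← R5 − 17·R4.
R5 ← R5 / (623/36).
R1 ← R1 + 3·R5.
R2 ← R2 + 55/6·R5.
R3 ← R3 + 97/36·R5.
R4 ← R4 − 101/36·R5.
Reading off the reduced rows gives x_1 = 3, x_2 = -4, x_3 = -2, x_4 = -5, x_5 = -1.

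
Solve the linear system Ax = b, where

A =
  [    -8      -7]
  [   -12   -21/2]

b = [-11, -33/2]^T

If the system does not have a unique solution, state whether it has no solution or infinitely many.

infinitely many solutions

Row-reduce:
R1 ← R1 / (-8).
R2 ← R2 + 12·R1.
Rank is 1 with 2 unknowns, leaving x_2 free.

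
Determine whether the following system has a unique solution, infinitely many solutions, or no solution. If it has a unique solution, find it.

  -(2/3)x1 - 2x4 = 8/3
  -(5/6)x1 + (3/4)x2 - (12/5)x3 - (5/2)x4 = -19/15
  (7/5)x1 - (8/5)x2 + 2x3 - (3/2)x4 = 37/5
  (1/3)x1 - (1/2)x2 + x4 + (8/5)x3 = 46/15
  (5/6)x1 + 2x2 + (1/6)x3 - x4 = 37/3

Row-reduce:
R1 ← R1 / (-2/3).
R2 ← R2 + 5/6·R1.
R3 ← R3 − 7/5·R1.
R4 ← R4 − 1/3·R1.
R5 ← R5 − 5/6·R1.
R2 ← R2 / (3/4).
R3 ← R3 + 8/5·R2.
R4 ← R4 + 1/2·R2.
R5 ← R5 − 2·R2.
R3 ← R3 / (-78/25).
R2 ← R2 + 16/5·R3.
R5 ← R5 − 197/30·R3.
Swap R4 and R5.
R4 ← R4 / (-4835/312).
R1 ← R1 − 3·R4.
R2 ← R2 − 76/13·R4.
R3 ← R3 − 95/52·R4.
Row 5 reduces to 0 = 4/3, a contradiction. The system is inconsistent.

no solution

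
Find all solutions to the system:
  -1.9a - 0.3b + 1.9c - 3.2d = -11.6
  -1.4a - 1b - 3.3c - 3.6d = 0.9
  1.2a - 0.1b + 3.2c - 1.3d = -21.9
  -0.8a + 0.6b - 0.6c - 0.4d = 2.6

a = -5, b = -2, c = -3, d = 5

Row-reduce the augmented matrix:
R1 ← R1 / (-19/10).
R2 ← R2 + 7/5·R1.
R3 ← R3 − 6/5·R1.
R4 ← R4 + 4/5·R1.
R2 ← R2 / (-74/95).
R1 ← R1 − 3/19·R2.
R3 ← R3 + 11/38·R2.
R4 ← R4 − 69/95·R2.
R3 ← R3 / (9097/1480).
R1 ← R1 + 289/148·R3.
R2 ← R2 − 893/148·R3.
R4 ← R4 + 4279/740·R3.
R4 ← R4 / (-2399/827).
R1 ← R1 − 4767/9097·R4.
R2 ← R2 − 40041/9097·R4.
R3 ← R3 + 4232/9097·R4.
Reading off the reduced rows gives a = -5, b = -2, c = -3, d = 5.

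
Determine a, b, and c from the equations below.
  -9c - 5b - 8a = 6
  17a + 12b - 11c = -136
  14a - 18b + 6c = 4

Row-reduce the augmented matrix:
R1 ← R1 / (-8).
R2 ← R2 − 17·R1.
R3 ← R3 − 14·R1.
R2 ← R2 / (11/8).
R1 ← R1 − 5/8·R2.
R3 ← R3 + 107/4·R2.
R3 ← R3 / (-6554/11).
R1 ← R1 − 163/11·R3.
R2 ← R2 + 241/11·R3.
Reading off the reduced rows gives a = -4, b = -2, c = 4.

a = -4, b = -2, c = 4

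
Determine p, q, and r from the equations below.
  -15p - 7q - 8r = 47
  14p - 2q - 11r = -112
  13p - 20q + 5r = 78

Row-reduce the augmented matrix:
R1 ← R1 / (-15).
R2 ← R2 − 14·R1.
R3 ← R3 − 13·R1.
R2 ← R2 / (-128/15).
R1 ← R1 − 7/15·R2.
R3 ← R3 + 391/15·R2.
R3 ← R3 / (6973/128).
R1 ← R1 + 61/128·R3.
R2 ← R2 − 277/128·R3.
Reading off the reduced rows gives p = -4, q = -5, r = 6.

p = -4, q = -5, r = 6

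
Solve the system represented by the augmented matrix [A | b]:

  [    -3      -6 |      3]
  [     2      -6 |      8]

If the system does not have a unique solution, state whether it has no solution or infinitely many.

x_1 = 1, x_2 = -1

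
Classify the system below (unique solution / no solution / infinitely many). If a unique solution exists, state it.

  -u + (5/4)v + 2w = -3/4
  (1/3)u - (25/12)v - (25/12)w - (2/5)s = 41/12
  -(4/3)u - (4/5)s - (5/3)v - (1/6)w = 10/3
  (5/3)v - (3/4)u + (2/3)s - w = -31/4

no solution

Row-reduce:
R1 ← R1 / (-1).
R2 ← R2 − 1/3·R1.
R3 ← R3 + 4/3·R1.
R4 ← R4 + 3/4·R1.
R2 ← R2 / (-5/3).
R1 ← R1 + 5/4·R2.
R3 ← R3 + 10/3·R2.
R4 ← R4 − 35/48·R2.
Swap R3 and R4.
R3 ← R3 / (-599/192).
R1 ← R1 + 15/16·R3.
R2 ← R2 − 17/20·R3.
Row 4 reduces to 0 = -2, a contradiction. The system is inconsistent.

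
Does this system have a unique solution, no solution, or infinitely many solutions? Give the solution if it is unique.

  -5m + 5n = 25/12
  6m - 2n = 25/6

m = 5/4, n = 5/3

Row-reduce the augmented matrix:
R1 ← R1 / (-5).
R2 ← R2 − 6·R1.
R2 ← R2 / (4).
R1 ← R1 + 1·R2.
Reading off the reduced rows gives m = 5/4, n = 5/3.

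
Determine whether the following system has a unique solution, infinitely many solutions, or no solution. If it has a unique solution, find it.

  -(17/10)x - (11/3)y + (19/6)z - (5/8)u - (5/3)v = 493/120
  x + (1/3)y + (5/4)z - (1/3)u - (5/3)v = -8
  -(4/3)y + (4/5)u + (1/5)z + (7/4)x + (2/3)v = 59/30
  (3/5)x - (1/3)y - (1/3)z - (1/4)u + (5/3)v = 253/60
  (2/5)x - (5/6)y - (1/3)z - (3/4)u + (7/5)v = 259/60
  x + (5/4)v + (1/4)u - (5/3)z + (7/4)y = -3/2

no solution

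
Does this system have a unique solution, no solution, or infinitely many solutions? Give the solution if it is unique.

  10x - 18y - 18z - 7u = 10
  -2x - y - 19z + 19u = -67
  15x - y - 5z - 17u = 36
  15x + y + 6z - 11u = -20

Row-reduce the augmented matrix:
R1 ← R1 / (10).
R2 ← R2 + 2·R1.
R3 ← R3 − 15·R1.
R4 ← R4 − 15·R1.
R2 ← R2 / (-23/5).
R1 ← R1 + 9/5·R2.
R3 ← R3 − 26·R2.
R4 ← R4 − 28·R2.
R3 ← R3 / (-2432/23).
R1 ← R1 − 162/23·R3.
R2 ← R2 − 113/23·R3.
R4 ← R4 + 2405/23·R3.
R4 ← R4 / (71425/4864).
R1 ← R1 + 3389/2432·R4.
R2 ← R2 − 2403/4864·R4.
R3 ← R3 + 4277/4864·R4.
Reading off the reduced rows gives x = -5, y = 1, z = -2, u = -6.

x = -5, y = 1, z = -2, u = -6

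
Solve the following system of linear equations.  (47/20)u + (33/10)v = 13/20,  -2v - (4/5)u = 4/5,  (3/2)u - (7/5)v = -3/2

Row-reduce:
R1 ← R1 / (47/20).
R2 ← R2 + 4/5·R1.
R3 ← R3 − 3/2·R1.
R2 ← R2 / (-206/235).
R1 ← R1 − 66/47·R2.
R3 ← R3 + 824/235·R2.
Row 3 reduces to 0 = -6, a contradiction. The system is inconsistent.

no solution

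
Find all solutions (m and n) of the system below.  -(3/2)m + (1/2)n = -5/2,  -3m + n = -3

no solution

Row-reduce:
R1 ← R1 / (-3/2).
R2 ← R2 + 3·R1.
Row 2 reduces to 0 = 2, a contradiction. The system is inconsistent.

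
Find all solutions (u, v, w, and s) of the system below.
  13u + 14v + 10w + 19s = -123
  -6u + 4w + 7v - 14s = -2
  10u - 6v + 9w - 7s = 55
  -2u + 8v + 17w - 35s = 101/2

no solution

Row-reduce:
R1 ← R1 / (13).
R2 ← R2 + 6·R1.
R3 ← R3 − 10·R1.
R4 ← R4 + 2·R1.
R2 ← R2 / (175/13).
R1 ← R1 − 14/13·R2.
R3 ← R3 + 218/13·R2.
R4 ← R4 − 132/13·R2.
R3 ← R3 / (301/25).
R1 ← R1 − 2/25·R3.
R2 ← R2 − 16/25·R3.
R4 ← R4 − 301/25·R3.
Row 4 reduces to 0 = -1/2, a contradiction. The system is inconsistent.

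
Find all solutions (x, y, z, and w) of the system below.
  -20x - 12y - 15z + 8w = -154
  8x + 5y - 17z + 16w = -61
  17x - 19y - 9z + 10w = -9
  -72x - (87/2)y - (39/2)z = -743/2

no solution

Row-reduce:
R1 ← R1 / (-20).
R2 ← R2 − 8·R1.
R3 ← R3 − 17·R1.
R4 ← R4 + 72·R1.
R2 ← R2 / (1/5).
R1 ← R1 − 3/5·R2.
R3 ← R3 + 146/5·R2.
R4 ← R4 + 3/10·R2.
R3 ← R3 / (-13519/4).
R1 ← R1 − 279/4·R3.
R2 ← R2 + 115·R3.
Row 4 reduces to 0 = -1, a contradiction. The system is inconsistent.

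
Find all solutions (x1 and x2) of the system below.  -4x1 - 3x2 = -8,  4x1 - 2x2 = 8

Row-reduce the augmented matrix:
R1 ← R1 / (-4).
R2 ← R2 − 4·R1.
R2 ← R2 / (-5).
R1 ← R1 − 3/4·R2.
Reading off the reduced rows gives x1 = 2, x2 = 0.

x1 = 2, x2 = 0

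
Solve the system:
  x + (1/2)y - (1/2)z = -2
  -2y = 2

Row-reduce:
R2 ← R2 / (-2).
R1 ← R1 − 1/2·R2.
Rank is 2 with 3 unknowns, leaving z free.

infinitely many solutions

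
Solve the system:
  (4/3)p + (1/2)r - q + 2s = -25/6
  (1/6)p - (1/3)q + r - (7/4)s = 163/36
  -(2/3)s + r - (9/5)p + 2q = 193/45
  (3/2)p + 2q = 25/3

p = 2, q = 8/3, r = 1, s = -7/3

Row-reduce the augmented matrix:
R1 ← R1 / (4/3).
R2 ← R2 − 1/6·R1.
R3 ← R3 + 9/5·R1.
R4 ← R4 − 3/2·R1.
R2 ← R2 / (-5/24).
R1 ← R1 + 3/4·R2.
R3 ← R3 − 13/20·R2.
R4 ← R4 − 25/8·R2.
R3 ← R3 / (23/5).
R1 ← R1 + 3·R3.
R2 ← R2 + 9/2·R3.
R4 ← R4 − 27/2·R3.
R4 ← R4 / (-2289/115).
R1 ← R1 − 137/23·R4.
R2 ← R2 − 2523/460·R4.
R3 ← R3 + 631/690·R4.
Reading off the reduced rows gives p = 2, q = 8/3, r = 1, s = -7/3.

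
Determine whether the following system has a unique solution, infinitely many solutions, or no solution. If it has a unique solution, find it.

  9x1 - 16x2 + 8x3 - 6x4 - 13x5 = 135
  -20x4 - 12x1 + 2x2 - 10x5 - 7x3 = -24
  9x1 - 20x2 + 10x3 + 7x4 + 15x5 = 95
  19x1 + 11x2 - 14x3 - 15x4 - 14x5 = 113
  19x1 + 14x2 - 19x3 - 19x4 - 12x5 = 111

Row-reduce the augmented matrix:
R1 ← R1 / (9).
R2 ← R2 + 12·R1.
R3 ← R3 − 9·R1.
R4 ← R4 − 19·R1.
R5 ← R5 − 19·R1.
R2 ← R2 / (-58/3).
R1 ← R1 + 16/9·R2.
R3 ← R3 + 4·R2.
R4 ← R4 − 403/9·R2.
R5 ← R5 − 430/9·R2.
R3 ← R3 / (36/29).
R1 ← R1 − 16/29·R3.
R2 ← R2 + 11/58·R3.
R4 ← R4 + 1299/58·R3.
R5 ← R5 + 778/29·R3.
R4 ← R4 / (2175/8).
R1 ← R1 + 58/9·R4.
R2 ← R2 − 311/72·R4.
R3 ← R3 − 545/36·R4.
R5 ← R5 − 5951/18·R4.
R5 ← R5 / (-147863/58725).
R1 ← R1 + 1373/2025·R5.
R2 ← R2 + 135017/58725·R5.
R3 ← R3 + 46076/11745·R5.
R4 ← R4 − 13376/6525·R5.
Reading off the reduced rows gives x1 = 5, x2 = -6, x3 = -4, x4 = 0, x5 = -2.

x1 = 5, x2 = -6, x3 = -4, x4 = 0, x5 = -2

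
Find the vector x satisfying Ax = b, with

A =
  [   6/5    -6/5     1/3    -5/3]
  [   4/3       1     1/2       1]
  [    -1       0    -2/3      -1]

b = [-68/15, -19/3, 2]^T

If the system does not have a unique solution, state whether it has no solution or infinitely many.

infinitely many solutions

Row-reduce:
R1 ← R1 / (6/5).
R2 ← R2 − 4/3·R1.
R3 ← R3 + 1·R1.
R2 ← R2 / (7/3).
R1 ← R1 + 1·R2.
R3 ← R3 + 1·R2.
R3 ← R3 / (-1/3).
R1 ← R1 − 1/3·R3.
R2 ← R2 − 1/18·R3.
Rank is 3 with 4 unknowns, leaving x_4 free.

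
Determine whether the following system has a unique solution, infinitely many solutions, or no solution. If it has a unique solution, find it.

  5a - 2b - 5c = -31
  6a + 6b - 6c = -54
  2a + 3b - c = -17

a = -4, b = -2, c = 3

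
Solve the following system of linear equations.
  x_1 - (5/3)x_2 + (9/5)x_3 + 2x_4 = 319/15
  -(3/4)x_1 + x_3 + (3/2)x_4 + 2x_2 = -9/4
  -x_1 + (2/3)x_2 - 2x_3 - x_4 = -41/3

Row-reduce:
R2 ← R2 + 3/4·R1.
R3 ← R3 + 1·R1.
R2 ← R2 / (3/4).
R1 ← R1 + 5/3·R2.
R3 ← R3 + 1·R2.
R3 ← R3 / (44/15).
R1 ← R1 − 316/45·R3.
R2 ← R2 − 47/15·R3.
Rank is 3 with 4 unknowns, leaving x_4 free.

infinitely many solutions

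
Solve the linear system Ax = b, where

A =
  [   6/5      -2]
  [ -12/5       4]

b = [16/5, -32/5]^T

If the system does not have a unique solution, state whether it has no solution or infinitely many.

infinitely many solutions

Row-reduce:
R1 ← R1 / (6/5).
R2 ← R2 + 12/5·R1.
Rank is 1 with 2 unknowns, leaving x_2 free.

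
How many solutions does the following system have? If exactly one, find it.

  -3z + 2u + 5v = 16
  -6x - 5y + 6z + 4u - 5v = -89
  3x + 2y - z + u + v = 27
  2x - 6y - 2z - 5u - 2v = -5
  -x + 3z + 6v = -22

x = 4, y = 5, z = -6, u = -1, v = 0

Row-reduce the augmented matrix:
Swap R1 and R2.
R1 ← R1 / (-6).
R3 ← R3 − 3·R1.
R4 ← R4 − 2·R1.
R5 ← R5 + 1·R1.
Swap R2 and R3.
R2 ← R2 / (-1/2).
R1 ← R1 − 5/6·R2.
R4 ← R4 + 23/3·R2.
R5 ← R5 − 5/6·R2.
R3 ← R3 / (-3).
R1 ← R1 − 7/3·R3.
R2 ← R2 + 4·R3.
R4 ← R4 + 92/3·R3.
R5 ← R5 − 16/3·R3.
R4 ← R4 / (-631/9).
R1 ← R1 − 53/9·R4.
R2 ← R2 + 26/3·R4.
R3 ← R3 + 2/3·R4.
R5 ← R5 − 71/9·R4.
R5 ← R5 / (6087/631).
R1 ← R1 + 282/631·R5.
R2 ← R2 − 165/631·R5.
R3 ← R3 + 861/631·R5.
R4 ← R4 − 286/631·R5.
Reading off the reduced rows gives x = 4, y = 5, z = -6, u = -1, v = 0.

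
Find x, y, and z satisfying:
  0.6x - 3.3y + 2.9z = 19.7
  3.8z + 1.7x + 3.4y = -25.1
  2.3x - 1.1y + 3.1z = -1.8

Row-reduce the augmented matrix:
R1 ← R1 / (3/5).
R2 ← R2 − 17/10·R1.
R3 ← R3 − 23/10·R1.
R2 ← R2 / (51/4).
R1 ← R1 + 11/2·R2.
R3 ← R3 − 231/20·R2.
R3 ← R3 / (-1024/255).
R1 ← R1 − 448/153·R3.
R2 ← R2 + 53/153·R3.
Reading off the reduced rows gives x = -5, y = -6, z = 1.

x = -5, y = -6, z = 1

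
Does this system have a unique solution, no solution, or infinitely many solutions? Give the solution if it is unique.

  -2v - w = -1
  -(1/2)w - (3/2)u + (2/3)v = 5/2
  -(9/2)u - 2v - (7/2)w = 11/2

Row-reduce:
Swap R1 and R2.
R1 ← R1 / (-3/2).
R3 ← R3 + 9/2·R1.
R2 ← R2 / (-2).
R1 ← R1 + 4/9·R2.
R3 ← R3 + 4·R2.
Rank is 2 with 3 unknowns, leaving w free.

infinitely many solutions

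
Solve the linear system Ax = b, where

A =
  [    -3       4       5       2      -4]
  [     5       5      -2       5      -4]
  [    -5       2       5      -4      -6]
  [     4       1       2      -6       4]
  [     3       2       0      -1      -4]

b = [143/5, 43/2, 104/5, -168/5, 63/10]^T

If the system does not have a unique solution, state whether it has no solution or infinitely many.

x_1 = -2, x_2 = 7/5, x_3 = 0, x_4 = 5/2, x_5 = -3

Row-reduce the augmented matrix:
R1 ← R1 / (-3).
R2 ← R2 − 5·R1.
R3 ← R3 + 5·R1.
R4 ← R4 − 4·R1.
R5 ← R5 − 3·R1.
R2 ← R2 / (35/3).
R1 ← R1 + 4/3·R2.
R3 ← R3 + 14/3·R2.
R4 ← R4 − 19/3·R2.
R5 ← R5 − 6·R2.
R3 ← R3 / (-4/5).
R1 ← R1 + 33/35·R3.
R2 ← R2 − 19/35·R3.
R4 ← R4 − 183/35·R3.
R5 ← R5 − 61/35·R3.
R4 ← R4 / (-34).
R1 ← R1 − 5·R4.
R2 ← R2 + 2·R4.
R3 ← R3 − 5·R4.
R5 ← R5 + 12·R4.
R5 ← R5 / (-863/238).
R1 ← R1 − 739/476·R5.
R2 ← R2 + 38/17·R5.
R3 ← R3 − 807/476·R5.
R4 ← R4 − 267/476·R5.
Reading off the reduced rows gives x_1 = -2, x_2 = 7/5, x_3 = 0, x_4 = 5/2, x_5 = -3.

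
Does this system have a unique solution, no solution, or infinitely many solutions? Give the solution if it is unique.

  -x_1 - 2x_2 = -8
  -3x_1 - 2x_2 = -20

Row-reduce the augmented matrix:
R1 ← R1 / (-1).
R2 ← R2 + 3·R1.
R2 ← R2 / (4).
R1 ← R1 − 2·R2.
Reading off the reduced rows gives x_1 = 6, x_2 = 1.

x_1 = 6, x_2 = 1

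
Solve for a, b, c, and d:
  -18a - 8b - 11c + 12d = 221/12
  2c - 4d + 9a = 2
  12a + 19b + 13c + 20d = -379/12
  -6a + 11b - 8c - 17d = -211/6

a = 1/2, b = -7/3, c = -1/4, d = 1/2

Row-reduce the augmented matrix:
R1 ← R1 / (-18).
R2 ← R2 − 9·R1.
R3 ← R3 − 12·R1.
R4 ← R4 + 6·R1.
R2 ← R2 / (-4).
R1 ← R1 − 4/9·R2.
R3 ← R3 − 41/3·R2.
R4 ← R4 − 41/3·R2.
R3 ← R3 / (-151/24).
R1 ← R1 − 2/9·R3.
R2 ← R2 − 7/8·R3.
R4 ← R4 + 391/24·R3.
R4 ← R4 / (-15759/151).
R1 ← R1 − 356/453·R4.
R2 ← R2 − 656/151·R4.
R3 ← R3 + 836/151·R4.
Reading off the reduced rows gives a = 1/2, b = -7/3, c = -1/4, d = 1/2.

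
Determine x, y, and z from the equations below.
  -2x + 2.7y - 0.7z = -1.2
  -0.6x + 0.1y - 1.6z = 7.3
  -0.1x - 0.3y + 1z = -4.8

x = 1, y = -1, z = -5

Row-reduce the augmented matrix:
R1 ← R1 / (-2).
R2 ← R2 + 3/5·R1.
R3 ← R3 + 1/10·R1.
R2 ← R2 / (-71/100).
R1 ← R1 + 27/20·R2.
R3 ← R3 + 87/200·R2.
R3 ← R3 / (2679/1420).
R1 ← R1 − 425/142·R3.
R2 ← R2 − 139/71·R3.
Reading off the reduced rows gives x = 1, y = -1, z = -5.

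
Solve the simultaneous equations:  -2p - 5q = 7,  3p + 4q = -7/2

p = 3/2, q = -2

Row-reduce the augmented matrix:
R1 ← R1 / (-2).
R2 ← R2 − 3·R1.
R2 ← R2 / (-7/2).
R1 ← R1 − 5/2·R2.
Reading off the reduced rows gives p = 3/2, q = -2.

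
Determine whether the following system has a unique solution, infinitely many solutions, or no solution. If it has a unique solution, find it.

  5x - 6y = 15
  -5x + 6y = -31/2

Row-reduce:
R1 ← R1 / (5).
R2 ← R2 + 5·R1.
Row 2 reduces to 0 = -1/2, a contradiction. The system is inconsistent.

no solution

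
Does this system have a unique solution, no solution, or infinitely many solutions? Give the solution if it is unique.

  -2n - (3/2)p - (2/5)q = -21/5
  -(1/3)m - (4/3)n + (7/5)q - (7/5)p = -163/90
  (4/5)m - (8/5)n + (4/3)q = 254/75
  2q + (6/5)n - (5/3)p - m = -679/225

Row-reduce the augmented matrix:
Swap R1 and R2.
R1 ← R1 / (-1/3).
R3 ← R3 − 4/5·R1.
R4 ← R4 + 1·R1.
R2 ← R2 / (-2).
R1 ← R1 − 4·R2.
R3 ← R3 + 24/5·R2.
R4 ← R4 − 26/5·R2.
R3 ← R3 / (6/25).
R1 ← R1 − 6/5·R3.
R2 ← R2 − 3/4·R3.
R4 ← R4 + 41/30·R3.
R4 ← R4 / (19543/675).
R1 ← R1 + 499/15·R4.
R2 ← R2 + 262/15·R4.
R3 ← R3 − 212/9·R4.
Reading off the reduced rows gives m = 4/3, n = -1/5, p = 8/3, q = 3/2.

m = 4/3, n = -1/5, p = 8/3, q = 3/2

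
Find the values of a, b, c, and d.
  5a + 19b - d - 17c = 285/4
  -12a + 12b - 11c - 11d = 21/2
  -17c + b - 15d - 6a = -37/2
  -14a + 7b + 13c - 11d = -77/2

a = 1/4, b = 5/2, c = -3/2, d = 3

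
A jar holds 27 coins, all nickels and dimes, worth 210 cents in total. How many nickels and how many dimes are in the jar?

Let n = nickels, d = dimes.
  n + d = 27
  5n + 10d = 210
From equation 1: n = 27 − d.
Substitute into equation 2 and solve: d = 15.
Then n = 12.

nickels: 12, dimes: 15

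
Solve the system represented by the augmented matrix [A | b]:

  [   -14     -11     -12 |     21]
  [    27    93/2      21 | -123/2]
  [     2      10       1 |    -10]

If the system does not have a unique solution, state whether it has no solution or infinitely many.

infinitely many solutions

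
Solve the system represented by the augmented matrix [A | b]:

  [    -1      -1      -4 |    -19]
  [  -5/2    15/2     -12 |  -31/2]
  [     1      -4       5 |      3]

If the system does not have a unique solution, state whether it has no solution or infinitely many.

infinitely many solutions

Row-reduce:
R1 ← R1 / (-1).
R2 ← R2 + 5/2·R1.
R3 ← R3 − 1·R1.
R2 ← R2 / (10).
R1 ← R1 − 1·R2.
R3 ← R3 + 5·R2.
Rank is 2 with 3 unknowns, leaving x_3 free.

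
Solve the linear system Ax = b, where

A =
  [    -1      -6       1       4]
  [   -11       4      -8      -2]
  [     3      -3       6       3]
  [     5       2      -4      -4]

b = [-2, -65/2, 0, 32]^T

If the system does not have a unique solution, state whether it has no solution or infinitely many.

no solution

Row-reduce:
R1 ← R1 / (-1).
R2 ← R2 + 11·R1.
R3 ← R3 − 3·R1.
R4 ← R4 − 5·R1.
R2 ← R2 / (70).
R1 ← R1 − 6·R2.
R3 ← R3 + 21·R2.
R4 ← R4 + 28·R2.
R3 ← R3 / (33/10).
R1 ← R1 − 22/35·R3.
R2 ← R2 + 19/70·R3.
R4 ← R4 + 33/5·R3.
Row 4 reduces to 0 = -1/2, a contradiction. The system is inconsistent.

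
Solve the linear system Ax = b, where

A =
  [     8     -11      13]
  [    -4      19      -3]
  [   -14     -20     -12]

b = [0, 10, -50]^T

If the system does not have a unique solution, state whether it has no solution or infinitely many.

Row-reduce the augmented matrix:
R1 ← R1 / (8).
R2 ← R2 + 4·R1.
R3 ← R3 + 14·R1.
R2 ← R2 / (27/2).
R1 ← R1 + 11/8·R2.
R3 ← R3 + 157/4·R2.
R3 ← R3 / (565/27).
R1 ← R1 − 107/54·R3.
R2 ← R2 − 7/27·R3.
Reading off the reduced rows gives x_1 = 3, x_2 = 1, x_3 = -1.

x_1 = 3, x_2 = 1, x_3 = -1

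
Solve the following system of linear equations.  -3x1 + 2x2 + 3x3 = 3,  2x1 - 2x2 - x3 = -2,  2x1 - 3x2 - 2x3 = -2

x1 = -1, x2 = 0, x3 = 0

Row-reduce the augmented matrix:
R1 ← R1 / (-3).
R2 ← R2 − 2·R1.
R3 ← R3 − 2·R1.
R2 ← R2 / (-2/3).
R1 ← R1 + 2/3·R2.
R3 ← R3 + 5/3·R2.
R3 ← R3 / (-5/2).
R1 ← R1 + 2·R3.
R2 ← R2 + 3/2·R3.
Reading off the reduced rows gives x1 = -1, x2 = 0, x3 = 0.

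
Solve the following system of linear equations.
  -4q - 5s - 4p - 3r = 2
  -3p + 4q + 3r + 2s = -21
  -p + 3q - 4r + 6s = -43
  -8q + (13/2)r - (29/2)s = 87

Row-reduce:
R1 ← R1 / (-4).
R2 ← R2 + 3·R1.
R3 ← R3 + 1·R1.
R2 ← R2 / (7).
R1 ← R1 − 1·R2.
R3 ← R3 − 4·R2.
R4 ← R4 + 8·R2.
R3 ← R3 / (-25/4).
R2 ← R2 − 3/4·R3.
R4 ← R4 − 25/2·R3.
Rank is 3 with 4 unknowns, leaving s free.

infinitely many solutions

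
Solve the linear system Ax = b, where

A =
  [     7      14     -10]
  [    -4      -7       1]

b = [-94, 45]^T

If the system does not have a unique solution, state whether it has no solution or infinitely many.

infinitely many solutions

Row-reduce:
R1 ← R1 / (7).
R2 ← R2 + 4·R1.
R1 ← R1 − 2·R2.
Rank is 2 with 3 unknowns, leaving x_3 free.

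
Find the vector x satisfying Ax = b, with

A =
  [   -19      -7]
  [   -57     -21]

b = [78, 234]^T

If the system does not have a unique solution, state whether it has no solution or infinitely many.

Row-reduce:
R1 ← R1 / (-19).
R2 ← R2 + 57·R1.
Rank is 1 with 2 unknowns, leaving x_2 free.

infinitely many solutions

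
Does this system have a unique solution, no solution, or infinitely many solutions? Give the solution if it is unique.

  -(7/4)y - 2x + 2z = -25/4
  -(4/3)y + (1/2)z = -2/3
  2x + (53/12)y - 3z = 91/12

Row-reduce:
R1 ← R1 / (-2).
R3 ← R3 − 2·R1.
R2 ← R2 / (-4/3).
R1 ← R1 − 7/8·R2.
R3 ← R3 − 8/3·R2.
Rank is 2 with 3 unknowns, leaving z free.

infinitely many solutions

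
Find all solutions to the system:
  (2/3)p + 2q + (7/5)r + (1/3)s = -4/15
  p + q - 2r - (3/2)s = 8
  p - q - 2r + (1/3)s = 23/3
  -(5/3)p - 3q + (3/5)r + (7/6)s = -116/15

infinitely many solutions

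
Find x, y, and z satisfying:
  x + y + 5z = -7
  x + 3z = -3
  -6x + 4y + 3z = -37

x = 6, y = 2, z = -3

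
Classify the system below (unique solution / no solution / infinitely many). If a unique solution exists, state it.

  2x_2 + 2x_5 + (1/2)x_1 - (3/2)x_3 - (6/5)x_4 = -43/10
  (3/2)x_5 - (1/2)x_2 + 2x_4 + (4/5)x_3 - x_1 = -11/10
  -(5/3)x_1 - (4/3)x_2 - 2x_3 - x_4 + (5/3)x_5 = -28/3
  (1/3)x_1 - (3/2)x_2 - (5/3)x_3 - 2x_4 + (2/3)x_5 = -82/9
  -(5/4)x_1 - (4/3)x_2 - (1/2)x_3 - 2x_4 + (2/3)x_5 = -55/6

x_1 = 0, x_2 = 2, x_3 = -1/3, x_4 = 7/3, x_5 = -3

Row-reduce the augmented matrix:
R1 ← R1 / (1/2).
R2 ← R2 + 1·R1.
R3 ← R3 + 5/3·R1.
R4 ← R4 − 1/3·R1.
R5 ← R5 + 5/4·R1.
R2 ← R2 / (7/2).
R1 ← R1 − 4·R2.
R3 ← R3 − 16/3·R2.
R4 ← R4 + 17/6·R2.
R5 ← R5 − 11/3·R2.
R3 ← R3 / (-383/105).
R1 ← R1 + 17/35·R3.
R2 ← R2 + 22/35·R3.
R4 ← R4 + 257/105·R3.
R5 ← R5 + 817/420·R3.
R4 ← R4 / (8171/5745).
R1 ← R1 + 2601/1915·R4.
R2 ← R2 − 246/383·R4.
R3 ← R3 − 461/383·R4.
R5 ← R5 + 3431/1532·R4.
R5 ← R5 / (388387/65368).
R1 ← R1 − 22329/16342·R5.
R2 ← R2 + 1180/8171·R5.
R3 ← R3 + 52585/16342·R5.
R4 ← R4 − 43865/16342·R5.
Reading off the reduced rows gives x_1 = 0, x_2 = 2, x_3 = -1/3, x_4 = 7/3, x_5 = -3.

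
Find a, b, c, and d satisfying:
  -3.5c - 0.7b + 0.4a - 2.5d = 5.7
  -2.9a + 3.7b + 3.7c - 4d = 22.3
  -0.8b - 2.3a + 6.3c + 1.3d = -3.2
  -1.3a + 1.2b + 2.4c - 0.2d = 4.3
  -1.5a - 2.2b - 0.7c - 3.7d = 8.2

Row-reduce the augmented matrix:
R1 ← R1 / (2/5).
R2 ← R2 + 29/10·R1.
R3 ← R3 + 23/10·R1.
R4 ← R4 + 13/10·R1.
R5 ← R5 + 3/2·R1.
R2 ← R2 / (-11/8).
R1 ← R1 + 7/4·R2.
R3 ← R3 + 193/40·R2.
R4 ← R4 + 43/40·R2.
R5 ← R5 + 193/40·R2.
R3 ← R3 / (34229/550).
R1 ← R1 − 1036/55·R3.
R2 ← R2 − 867/55·R3.
R4 ← R4 − 2192/275·R3.
R5 ← R5 − 34229/550·R3.
R4 ← R4 / (48161/68458).
R1 ← R1 − 81047/34229·R4.
R2 ← R2 + 8991/34229·R4.
R3 ← R3 − 35510/34229·R4.
R5 reduces to 0 = 0, so the extra equation is consistent.
Reading off the reduced rows gives a = -1, b = 2, c = 0, d = -3.

a = -1, b = 2, c = 0, d = -3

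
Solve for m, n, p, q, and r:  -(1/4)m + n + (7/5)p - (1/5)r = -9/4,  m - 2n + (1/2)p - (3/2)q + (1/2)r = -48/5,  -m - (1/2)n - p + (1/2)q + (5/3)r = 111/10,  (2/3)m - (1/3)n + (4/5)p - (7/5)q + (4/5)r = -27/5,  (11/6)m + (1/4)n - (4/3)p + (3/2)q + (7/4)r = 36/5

Row-reduce the augmented matrix:
R1 ← R1 / (-1/4).
R2 ← R2 − 1·R1.
R3 ← R3 + 1·R1.
R4 ← R4 − 2/3·R1.
R5 ← R5 − 11/6·R1.
R2 ← R2 / (2).
R1 ← R1 + 4·R2.
R3 ← R3 + 9/2·R2.
R4 ← R4 − 7/3·R2.
R5 ← R5 − 91/12·R2.
R3 ← R3 / (57/8).
R1 ← R1 − 33/5·R3.
R2 ← R2 − 61/20·R3.
R4 ← R4 + 31/12·R3.
R5 ← R5 + 3407/240·R3.
R4 ← R4 / (-592/855).
R1 ← R1 + 32/95·R4.
R2 ← R2 − 137/285·R4.
R3 ← R3 + 23/57·R4.
R5 ← R5 − 4991/3420·R4.
R5 ← R5 / (1417/185).
R1 ← R1 + 384/185·R5.
R2 ← R2 + 7/185·R5.
R3 ← R3 + 18/37·R5.
R4 ← R4 + 203/111·R5.
Reading off the reduced rows gives m = -3, n = 9/5, p = -3, q = 2, r = 3.

m = -3, n = 9/5, p = -3, q = 2, r = 3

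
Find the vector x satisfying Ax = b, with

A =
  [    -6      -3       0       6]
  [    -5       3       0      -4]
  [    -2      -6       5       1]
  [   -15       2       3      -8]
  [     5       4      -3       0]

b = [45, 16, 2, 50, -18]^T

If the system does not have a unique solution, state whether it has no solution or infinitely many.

x_1 = -5, x_2 = 1, x_3 = -1, x_4 = 3

Row-reduce the augmented matrix:
R1 ← R1 / (-6).
R2 ← R2 + 5·R1.
R3 ← R3 + 2·R1.
R4 ← R4 + 15·R1.
R5 ← R5 − 5·R1.
R2 ← R2 / (11/2).
R1 ← R1 − 1/2·R2.
R3 ← R3 + 5·R2.
R4 ← R4 − 19/2·R2.
R5 ← R5 − 3/2·R2.
R3 ← R3 / (5).
R4 ← R4 − 3·R3.
R5 ← R5 + 3·R3.
R4 ← R4 / (-107/55).
R1 ← R1 + 2/11·R4.
R2 ← R2 + 18/11·R4.
R3 ← R3 + 101/55·R4.
R5 ← R5 − 107/55·R4.
R5 reduces to 0 = 0, so the extra equation is consistent.
Reading off the reduced rows gives x_1 = -5, x_2 = 1, x_3 = -1, x_4 = 3.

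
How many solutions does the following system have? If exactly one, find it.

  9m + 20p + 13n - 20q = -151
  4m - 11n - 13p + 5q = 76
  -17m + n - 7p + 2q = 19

infinitely many solutions

Row-reduce:
R1 ← R1 / (9).
R2 ← R2 − 4·R1.
R3 ← R3 + 17·R1.
R2 ← R2 / (-151/9).
R1 ← R1 − 13/9·R2.
R3 ← R3 − 230/9·R2.
R3 ← R3 / (-387/151).
R1 ← R1 − 51/151·R3.
R2 ← R2 − 197/151·R3.
Rank is 3 with 4 unknowns, leaving q free.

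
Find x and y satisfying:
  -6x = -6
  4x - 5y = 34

x = 1, y = -6

Row-reduce the augmented matrix:
R1 ← R1 / (-6).
R2 ← R2 − 4·R1.
R2 ← R2 / (-5).
Reading off the reduced rows gives x = 1, y = -6.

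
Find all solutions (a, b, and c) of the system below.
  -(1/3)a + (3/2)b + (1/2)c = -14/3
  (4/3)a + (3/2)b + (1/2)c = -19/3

infinitely many solutions

Row-reduce:
R1 ← R1 / (-1/3).
R2 ← R2 − 4/3·R1.
R2 ← R2 / (15/2).
R1 ← R1 + 9/2·R2.
Rank is 2 with 3 unknowns, leaving c free.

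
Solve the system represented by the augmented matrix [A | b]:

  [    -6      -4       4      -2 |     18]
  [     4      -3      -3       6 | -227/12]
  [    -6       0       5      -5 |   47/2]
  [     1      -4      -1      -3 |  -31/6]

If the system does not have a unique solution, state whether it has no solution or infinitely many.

x_1 = -8/3, x_2 = 3/4, x_3 = 1, x_4 = -1/2

Row-reduce the augmented matrix:
R1 ← R1 / (-6).
R2 ← R2 − 4·R1.
R3 ← R3 + 6·R1.
R4 ← R4 − 1·R1.
R2 ← R2 / (-17/3).
R1 ← R1 − 2/3·R2.
R3 ← R3 − 4·R2.
R4 ← R4 + 14/3·R2.
R3 ← R3 / (13/17).
R1 ← R1 + 12/17·R3.
R2 ← R2 − 1/17·R3.
R4 ← R4 + 1/17·R3.
R4 ← R4 / (-93/13).
R1 ← R1 − 15/13·R4.
R2 ← R2 + 11/13·R4.
R3 ← R3 − 5/13·R4.
Reading off the reduced rows gives x_1 = -8/3, x_2 = 3/4, x_3 = 1, x_4 = -1/2.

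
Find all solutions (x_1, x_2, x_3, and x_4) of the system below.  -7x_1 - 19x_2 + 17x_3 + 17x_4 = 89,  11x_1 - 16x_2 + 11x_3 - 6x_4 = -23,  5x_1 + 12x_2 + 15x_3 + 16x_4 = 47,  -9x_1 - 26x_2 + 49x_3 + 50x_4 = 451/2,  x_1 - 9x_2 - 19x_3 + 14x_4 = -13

no solution

Row-reduce:
R1 ← R1 / (-7).
R2 ← R2 − 11·R1.
R3 ← R3 − 5·R1.
R4 ← R4 + 9·R1.
R5 ← R5 − 1·R1.
R2 ← R2 / (-321/7).
R1 ← R1 − 19/7·R2.
R3 ← R3 + 11/7·R2.
R4 ← R4 + 11/7·R2.
R5 ← R5 + 82/7·R2.
R3 ← R3 / (2766/107).
R1 ← R1 + 21/107·R3.
R2 ← R2 + 88/107·R3.
R4 ← R4 − 2766/107·R3.
R5 ← R5 + 2804/107·R3.
Swap R4 and R5.
R4 ← R4 / (161591/4149).
R1 ← R1 + 1375/1383·R4.
R2 ← R2 − 1747/4149·R4.
R3 ← R3 − 4403/4149·R4.
Row 5 reduces to 0 = 1/2, a contradiction. The system is inconsistent.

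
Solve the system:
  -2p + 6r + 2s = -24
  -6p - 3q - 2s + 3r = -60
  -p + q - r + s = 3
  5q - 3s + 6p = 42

p = 6, q = 3, r = -3, s = 3

Row-reduce the augmented matrix:
R1 ← R1 / (-2).
R2 ← R2 + 6·R1.
R3 ← R3 + 1·R1.
R4 ← R4 − 6·R1.
R2 ← R2 / (-3).
R3 ← R3 − 1·R2.
R4 ← R4 − 5·R2.
R3 ← R3 / (-9).
R1 ← R1 + 3·R3.
R2 ← R2 − 5·R3.
R4 ← R4 + 7·R3.
R4 ← R4 / (-223/27).
R1 ← R1 + 1/9·R4.
R2 ← R2 − 32/27·R4.
R3 ← R3 − 8/27·R4.
Reading off the reduced rows gives p = 6, q = 3, r = -3, s = 3.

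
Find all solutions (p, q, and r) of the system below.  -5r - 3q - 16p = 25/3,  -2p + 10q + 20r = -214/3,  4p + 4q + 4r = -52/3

Row-reduce the augmented matrix:
R1 ← R1 / (-16).
R2 ← R2 + 2·R1.
R3 ← R3 − 4·R1.
R2 ← R2 / (83/8).
R1 ← R1 − 3/16·R2.
R3 ← R3 − 13/4·R2.
R3 ← R3 / (-308/83).
R1 ← R1 + 5/83·R3.
R2 ← R2 − 165/83·R3.
Reading off the reduced rows gives p = 2/3, q = -3, r = -2.

p = 2/3, q = -3, r = -2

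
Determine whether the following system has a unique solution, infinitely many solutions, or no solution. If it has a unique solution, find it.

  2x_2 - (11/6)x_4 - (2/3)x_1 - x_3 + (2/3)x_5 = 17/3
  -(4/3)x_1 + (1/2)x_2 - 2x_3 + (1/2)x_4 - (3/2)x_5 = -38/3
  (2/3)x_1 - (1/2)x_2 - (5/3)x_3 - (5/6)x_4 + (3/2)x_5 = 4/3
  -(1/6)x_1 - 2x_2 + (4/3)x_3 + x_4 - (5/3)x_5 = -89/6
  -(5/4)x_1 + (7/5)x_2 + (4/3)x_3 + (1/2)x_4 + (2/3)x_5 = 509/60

Row-reduce the augmented matrix:
R1 ← R1 / (-2/3).
R2 ← R2 + 4/3·R1.
R3 ← R3 − 2/3·R1.
R4 ← R4 + 1/6·R1.
R5 ← R5 + 5/4·R1.
R2 ← R2 / (-7/2).
R1 ← R1 + 3·R2.
R3 ← R3 − 3/2·R2.
R4 ← R4 + 5/2·R2.
R5 ← R5 + 47/20·R2.
R3 ← R3 / (-8/3).
R1 ← R1 − 3/2·R3.
R4 ← R4 − 19/12·R3.
R5 ← R5 − 77/24·R3.
R4 ← R4 / (-2743/1344).
R1 ← R1 + 295/224·R4.
R2 ← R2 + 25/21·R4.
R3 ← R3 − 37/112·R4.
R5 ← R5 − 215/2688·R4.
R5 ← R5 / (205273/82290).
R1 ← R1 − 4050/2743·R5.
R2 ← R2 − 1011/2743·R5.
R3 ← R3 + 644/2743·R5.
R4 ← R4 + 1016/2743·R5.
Reading off the reduced rows gives x_1 = 5, x_2 = 6, x_3 = 2, x_4 = 2, x_5 = 4.

x_1 = 5, x_2 = 6, x_3 = 2, x_4 = 2, x_5 = 4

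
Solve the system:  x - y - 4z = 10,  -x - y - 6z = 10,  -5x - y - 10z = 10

infinitely many solutions

Row-reduce:
R2 ← R2 + 1·R1.
R3 ← R3 + 5·R1.
R2 ← R2 / (-2).
R1 ← R1 + 1·R2.
R3 ← R3 + 6·R2.
Rank is 2 with 3 unknowns, leaving z free.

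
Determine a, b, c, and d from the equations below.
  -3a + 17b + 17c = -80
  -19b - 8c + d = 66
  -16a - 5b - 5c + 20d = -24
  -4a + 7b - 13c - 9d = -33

Row-reduce the augmented matrix:
R1 ← R1 / (-3).
R3 ← R3 + 16·R1.
R4 ← R4 + 4·R1.
R2 ← R2 / (-19).
R1 ← R1 + 17/3·R2.
R3 ← R3 + 287/3·R2.
R4 ← R4 + 47/3·R2.
R3 ← R3 / (-3157/57).
R1 ← R1 + 187/57·R3.
R2 ← R2 − 8/19·R3.
R4 ← R4 + 1657/57·R3.
R4 ← R4 / (-55813/3157).
R1 ← R1 + 340/287·R4.
R2 ← R2 − 193/3157·R4.
R3 ← R3 + 853/3157·R4.
Reading off the reduced rows gives a = 4, b = -3, c = -1, d = 1.

a = 4, b = -3, c = -1, d = 1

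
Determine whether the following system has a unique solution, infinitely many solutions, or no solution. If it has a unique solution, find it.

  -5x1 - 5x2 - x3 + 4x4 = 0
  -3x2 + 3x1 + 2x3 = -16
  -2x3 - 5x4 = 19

infinitely many solutions

Row-reduce:
R1 ← R1 / (-5).
R2 ← R2 − 3·R1.
R2 ← R2 / (-6).
R1 ← R1 − 1·R2.
R3 ← R3 / (-2).
R1 ← R1 − 13/30·R3.
R2 ← R2 + 7/30·R3.
Rank is 3 with 4 unknowns, leaving x4 free.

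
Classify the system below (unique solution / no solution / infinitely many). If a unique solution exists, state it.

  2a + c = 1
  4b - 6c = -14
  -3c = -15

a = -2, b = 4, c = 5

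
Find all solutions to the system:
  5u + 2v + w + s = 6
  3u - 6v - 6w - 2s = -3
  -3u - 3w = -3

infinitely many solutions

Row-reduce:
R1 ← R1 / (5).
R2 ← R2 − 3·R1.
R3 ← R3 + 3·R1.
R2 ← R2 / (-36/5).
R1 ← R1 − 2/5·R2.
R3 ← R3 − 6/5·R2.
R3 ← R3 / (-7/2).
R1 ← R1 + 1/6·R3.
R2 ← R2 − 11/12·R3.
Rank is 3 with 4 unknowns, leaving s free.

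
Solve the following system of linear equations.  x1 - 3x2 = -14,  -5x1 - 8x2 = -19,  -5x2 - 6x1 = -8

Row-reduce:
R2 ← R2 + 5·R1.
R3 ← R3 + 6·R1.
R2 ← R2 / (-23).
R1 ← R1 + 3·R2.
R3 ← R3 + 23·R2.
Row 3 reduces to 0 = -3, a contradiction. The system is inconsistent.

no solution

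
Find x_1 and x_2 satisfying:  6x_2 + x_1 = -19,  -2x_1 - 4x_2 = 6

Row-reduce the augmented matrix:
R2 ← R2 + 2·R1.
R2 ← R2 / (8).
R1 ← R1 − 6·R2.
Reading off the reduced rows gives x_1 = 5, x_2 = -4.

x_1 = 5, x_2 = -4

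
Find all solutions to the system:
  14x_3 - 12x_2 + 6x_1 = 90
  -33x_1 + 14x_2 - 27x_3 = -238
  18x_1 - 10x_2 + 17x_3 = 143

no solution

Row-reduce:
R1 ← R1 / (6).
R2 ← R2 + 33·R1.
R3 ← R3 − 18·R1.
R2 ← R2 / (-52).
R1 ← R1 + 2·R2.
R3 ← R3 − 26·R2.
Row 3 reduces to 0 = 3/2, a contradiction. The system is inconsistent.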